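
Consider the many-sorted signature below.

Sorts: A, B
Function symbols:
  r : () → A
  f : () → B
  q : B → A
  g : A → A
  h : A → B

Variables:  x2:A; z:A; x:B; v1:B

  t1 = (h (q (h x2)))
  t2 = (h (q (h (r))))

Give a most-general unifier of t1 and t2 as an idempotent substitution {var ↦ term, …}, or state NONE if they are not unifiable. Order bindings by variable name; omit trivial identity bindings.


{x2 ↦ (r)}


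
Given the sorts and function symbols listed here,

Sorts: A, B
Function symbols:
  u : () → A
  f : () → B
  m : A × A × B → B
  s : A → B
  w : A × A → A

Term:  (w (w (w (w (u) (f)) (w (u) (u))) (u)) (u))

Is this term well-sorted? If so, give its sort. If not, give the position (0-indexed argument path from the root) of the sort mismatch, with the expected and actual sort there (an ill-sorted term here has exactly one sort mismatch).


        (u) : A
        (f) : B
      (w (u) (f)) : ✗ arg 1 at [0, 0, 0, 1] has sort B, expected A
        (u) : A
        (u) : A
      (w (u) (u)) : A
    (u) : A
  (u) : A

ill-sorted at position [0, 0, 0, 1]: expected A, got B


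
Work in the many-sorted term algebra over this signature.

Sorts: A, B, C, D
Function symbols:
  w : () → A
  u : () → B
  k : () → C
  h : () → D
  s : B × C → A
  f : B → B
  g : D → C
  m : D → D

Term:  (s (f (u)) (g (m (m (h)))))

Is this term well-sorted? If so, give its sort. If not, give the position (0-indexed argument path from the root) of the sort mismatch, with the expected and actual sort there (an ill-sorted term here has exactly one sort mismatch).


    (u) : B
  (f (u)) : B
        (h) : D
      (m (h)) : D
    (m (m (h))) : D
  (g (m (m (h)))) : C
(s (f (u)) (g (m (m (h))))) : A

well-sorted; sort = A


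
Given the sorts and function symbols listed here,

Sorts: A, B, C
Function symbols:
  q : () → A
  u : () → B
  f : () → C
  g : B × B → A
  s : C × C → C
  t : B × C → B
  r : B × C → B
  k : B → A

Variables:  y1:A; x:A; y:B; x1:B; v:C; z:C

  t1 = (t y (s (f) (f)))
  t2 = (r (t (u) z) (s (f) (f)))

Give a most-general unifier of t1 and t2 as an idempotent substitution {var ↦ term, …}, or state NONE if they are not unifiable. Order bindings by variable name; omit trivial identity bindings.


head clash or occurs-check failure — not unifiable

NONE (not unifiable)


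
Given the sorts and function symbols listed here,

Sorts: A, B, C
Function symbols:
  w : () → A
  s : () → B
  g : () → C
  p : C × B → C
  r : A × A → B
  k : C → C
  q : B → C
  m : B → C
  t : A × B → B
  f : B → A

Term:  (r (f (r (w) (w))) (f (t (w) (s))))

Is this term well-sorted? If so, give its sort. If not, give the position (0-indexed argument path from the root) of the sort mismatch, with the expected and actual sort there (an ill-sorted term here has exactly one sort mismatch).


      (w) : A
      (w) : A
    (r (w) (w)) : B
  (f (r (w) (w))) : A
      (w) : A
      (s) : B
    (t (w) (s)) : B
  (f (t (w) (s))) : A
(r (f (r (w) (w))) (f (t (w) (s)))) : B

well-sorted; sort = B


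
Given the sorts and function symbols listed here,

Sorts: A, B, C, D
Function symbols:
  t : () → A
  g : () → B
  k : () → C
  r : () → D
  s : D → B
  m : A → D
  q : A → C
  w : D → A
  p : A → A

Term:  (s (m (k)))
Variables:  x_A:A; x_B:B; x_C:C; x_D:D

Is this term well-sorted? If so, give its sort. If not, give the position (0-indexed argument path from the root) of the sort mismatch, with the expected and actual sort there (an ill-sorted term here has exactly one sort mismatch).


    (k) : C
  (m (k)) : ✗ arg 0 at [0, 0] has sort C, expected A

ill-sorted at position [0, 0]: expected A, got C


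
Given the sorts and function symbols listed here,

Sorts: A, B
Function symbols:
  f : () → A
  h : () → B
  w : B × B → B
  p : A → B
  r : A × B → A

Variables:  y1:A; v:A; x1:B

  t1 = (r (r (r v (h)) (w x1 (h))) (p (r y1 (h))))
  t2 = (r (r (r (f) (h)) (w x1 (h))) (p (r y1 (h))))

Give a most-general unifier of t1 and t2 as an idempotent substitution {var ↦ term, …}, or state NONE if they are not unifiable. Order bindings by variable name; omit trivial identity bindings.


{v ↦ (f)}


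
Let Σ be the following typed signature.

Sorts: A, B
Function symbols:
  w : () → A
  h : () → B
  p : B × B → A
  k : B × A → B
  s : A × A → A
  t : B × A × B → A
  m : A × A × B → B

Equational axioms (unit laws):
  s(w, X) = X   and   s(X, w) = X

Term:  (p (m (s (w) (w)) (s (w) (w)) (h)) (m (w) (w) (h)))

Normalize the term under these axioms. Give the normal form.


normal form = (p (m (w) (w) (h)) (m (w) (w) (h)))

1. (p (m (s (w) (w)) (s (w) (w)) (h)) (m (w) (w) (h)))  →  (p (m (w) (s (w) (w)) (h)) (m (w) (w) (h)))
2. (p (m (w) (s (w) (w)) (h)) (m (w) (w) (h)))  →  (p (m (w) (w) (h)) (m (w) (w) (h)))


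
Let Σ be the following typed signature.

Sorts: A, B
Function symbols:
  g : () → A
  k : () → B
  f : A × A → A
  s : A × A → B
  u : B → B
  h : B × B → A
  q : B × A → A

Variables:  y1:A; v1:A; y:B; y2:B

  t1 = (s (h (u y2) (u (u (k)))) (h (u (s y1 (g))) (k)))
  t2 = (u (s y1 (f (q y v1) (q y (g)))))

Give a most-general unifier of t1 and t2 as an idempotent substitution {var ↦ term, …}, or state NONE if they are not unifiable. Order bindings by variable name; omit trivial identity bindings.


head clash or occurs-check failure — not unifiable

NONE (not unifiable)


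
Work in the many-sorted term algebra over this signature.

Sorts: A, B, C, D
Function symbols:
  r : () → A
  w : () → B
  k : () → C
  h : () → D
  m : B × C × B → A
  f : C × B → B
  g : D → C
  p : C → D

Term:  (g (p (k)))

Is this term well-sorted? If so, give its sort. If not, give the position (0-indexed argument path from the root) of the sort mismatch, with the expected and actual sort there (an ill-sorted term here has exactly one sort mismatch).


    (k) : C
  (p (k)) : D
(g (p (k))) : C

well-sorted; sort = C


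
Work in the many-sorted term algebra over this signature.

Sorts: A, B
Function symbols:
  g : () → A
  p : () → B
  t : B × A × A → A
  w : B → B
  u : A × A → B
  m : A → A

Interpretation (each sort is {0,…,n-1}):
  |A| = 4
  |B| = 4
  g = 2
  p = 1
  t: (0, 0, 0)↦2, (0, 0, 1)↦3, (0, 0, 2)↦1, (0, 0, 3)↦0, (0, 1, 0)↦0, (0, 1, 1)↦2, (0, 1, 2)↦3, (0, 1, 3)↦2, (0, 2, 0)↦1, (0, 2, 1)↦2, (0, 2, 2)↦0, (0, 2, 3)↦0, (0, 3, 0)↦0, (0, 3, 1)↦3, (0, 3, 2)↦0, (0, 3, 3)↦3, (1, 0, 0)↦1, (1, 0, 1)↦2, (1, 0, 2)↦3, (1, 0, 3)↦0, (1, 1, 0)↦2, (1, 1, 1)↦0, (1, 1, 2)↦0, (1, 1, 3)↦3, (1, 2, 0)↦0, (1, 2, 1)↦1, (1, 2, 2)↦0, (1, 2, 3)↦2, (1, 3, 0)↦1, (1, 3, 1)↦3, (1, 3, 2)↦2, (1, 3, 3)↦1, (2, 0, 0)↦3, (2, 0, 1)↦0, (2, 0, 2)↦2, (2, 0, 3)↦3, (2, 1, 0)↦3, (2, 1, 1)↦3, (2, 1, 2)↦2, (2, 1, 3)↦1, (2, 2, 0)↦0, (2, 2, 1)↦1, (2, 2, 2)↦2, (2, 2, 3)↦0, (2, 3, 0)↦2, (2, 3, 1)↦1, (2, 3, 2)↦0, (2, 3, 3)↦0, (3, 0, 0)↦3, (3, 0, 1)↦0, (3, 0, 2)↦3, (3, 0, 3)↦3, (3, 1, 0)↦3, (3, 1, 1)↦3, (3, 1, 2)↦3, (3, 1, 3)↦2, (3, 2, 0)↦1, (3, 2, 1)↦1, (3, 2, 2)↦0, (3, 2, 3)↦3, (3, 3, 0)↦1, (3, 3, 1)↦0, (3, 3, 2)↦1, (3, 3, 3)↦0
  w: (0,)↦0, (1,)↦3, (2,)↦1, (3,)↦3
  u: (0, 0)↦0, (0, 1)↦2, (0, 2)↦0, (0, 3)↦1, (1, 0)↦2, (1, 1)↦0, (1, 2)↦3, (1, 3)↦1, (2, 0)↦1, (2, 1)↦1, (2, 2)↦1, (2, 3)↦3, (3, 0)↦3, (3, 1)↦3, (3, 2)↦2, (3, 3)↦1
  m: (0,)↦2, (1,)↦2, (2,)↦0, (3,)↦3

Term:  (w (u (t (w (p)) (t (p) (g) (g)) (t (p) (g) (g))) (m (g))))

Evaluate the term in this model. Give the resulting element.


  p = 1
  (w (p)) = w(1,) = 3
  p = 1
  g = 2
  g = 2
  (t (p) (g) (g)) = t(1, 2, 2) = 0
  p = 1
  g = 2
  g = 2
  (t (p) (g) (g)) = t(1, 2, 2) = 0
  (t (w (p)) (t (p) (g) (g)) (t (p) (g) (g))) = t(3, 0, 0) = 3
  g = 2
  (m (g)) = m(2,) = 0
  (u (t (w (p)) (t (p) (g) (g)) (t (p) (g) (g))) (m (g))) = u(3, 0) = 3
  (w (u (t (w (p)) (t (p) (g) (g)) (t (p) (g) (g))) (m (g)))) = w(3,) = 3

value = 3


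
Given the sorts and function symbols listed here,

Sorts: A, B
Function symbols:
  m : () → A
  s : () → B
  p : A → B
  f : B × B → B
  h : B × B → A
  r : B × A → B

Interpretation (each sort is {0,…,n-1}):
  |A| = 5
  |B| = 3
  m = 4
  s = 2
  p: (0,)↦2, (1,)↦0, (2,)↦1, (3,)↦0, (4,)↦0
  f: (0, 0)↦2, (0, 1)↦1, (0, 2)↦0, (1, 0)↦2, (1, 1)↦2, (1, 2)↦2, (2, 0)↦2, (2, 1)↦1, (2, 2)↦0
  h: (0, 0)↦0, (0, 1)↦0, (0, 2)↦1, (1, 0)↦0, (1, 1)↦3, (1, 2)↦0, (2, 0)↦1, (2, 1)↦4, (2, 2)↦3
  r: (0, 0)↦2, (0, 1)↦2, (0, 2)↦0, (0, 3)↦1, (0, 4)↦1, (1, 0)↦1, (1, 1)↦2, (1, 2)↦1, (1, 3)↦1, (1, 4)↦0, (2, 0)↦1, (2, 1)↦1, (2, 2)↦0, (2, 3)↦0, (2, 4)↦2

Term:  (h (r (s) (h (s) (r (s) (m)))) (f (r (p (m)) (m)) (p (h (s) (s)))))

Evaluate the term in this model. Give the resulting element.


  s = 2
  s = 2
  s = 2
  m = 4
  (r (s) (m)) = r(2, 4) = 2
  (h (s) (r (s) (m))) = h(2, 2) = 3
  (r (s) (h (s) (r (s) (m)))) = r(2, 3) = 0
  m = 4
  (p (m)) = p(4,) = 0
  m = 4
  (r (p (m)) (m)) = r(0, 4) = 1
  s = 2
  s = 2
  (h (s) (s)) = h(2, 2) = 3
  (p (h (s) (s))) = p(3,) = 0
  (f (r (p (m)) (m)) (p (h (s) (s)))) = f(1, 0) = 2
  (h (r (s) (h (s) (r (s) (m)))) (f (r (p (m)) (m)) (p (h (s) (s))))) = h(0, 2) = 1

value = 1


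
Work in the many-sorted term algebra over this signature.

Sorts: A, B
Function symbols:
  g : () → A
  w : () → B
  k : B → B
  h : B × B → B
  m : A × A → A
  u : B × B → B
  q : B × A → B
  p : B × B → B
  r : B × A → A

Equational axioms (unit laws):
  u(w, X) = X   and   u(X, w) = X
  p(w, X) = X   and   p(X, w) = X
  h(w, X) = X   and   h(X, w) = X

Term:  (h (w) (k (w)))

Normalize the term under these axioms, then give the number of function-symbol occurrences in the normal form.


1. (h (w) (k (w)))  →  (k (w))
normal form: (k (w))

size = 2


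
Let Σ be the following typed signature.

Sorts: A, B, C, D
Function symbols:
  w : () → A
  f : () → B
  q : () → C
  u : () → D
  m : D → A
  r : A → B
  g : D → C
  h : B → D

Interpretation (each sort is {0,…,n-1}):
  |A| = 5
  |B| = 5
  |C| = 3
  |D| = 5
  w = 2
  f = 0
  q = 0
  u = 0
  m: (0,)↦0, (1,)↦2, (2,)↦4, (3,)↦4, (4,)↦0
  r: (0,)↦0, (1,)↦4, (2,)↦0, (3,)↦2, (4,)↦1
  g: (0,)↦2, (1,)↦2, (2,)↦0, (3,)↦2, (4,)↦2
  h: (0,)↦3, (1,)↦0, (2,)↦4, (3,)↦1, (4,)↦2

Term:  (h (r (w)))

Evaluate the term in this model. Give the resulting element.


value = 3

  w = 2
  (r (w)) = r(2,) = 0
  (h (r (w))) = h(0,) = 3


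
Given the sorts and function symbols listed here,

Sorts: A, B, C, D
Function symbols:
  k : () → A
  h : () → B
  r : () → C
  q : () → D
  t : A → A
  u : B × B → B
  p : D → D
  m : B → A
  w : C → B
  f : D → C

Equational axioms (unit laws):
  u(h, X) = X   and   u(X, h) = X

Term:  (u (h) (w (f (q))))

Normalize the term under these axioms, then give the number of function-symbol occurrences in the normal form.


size = 3

1. (u (h) (w (f (q))))  →  (w (f (q)))
normal form: (w (f (q)))


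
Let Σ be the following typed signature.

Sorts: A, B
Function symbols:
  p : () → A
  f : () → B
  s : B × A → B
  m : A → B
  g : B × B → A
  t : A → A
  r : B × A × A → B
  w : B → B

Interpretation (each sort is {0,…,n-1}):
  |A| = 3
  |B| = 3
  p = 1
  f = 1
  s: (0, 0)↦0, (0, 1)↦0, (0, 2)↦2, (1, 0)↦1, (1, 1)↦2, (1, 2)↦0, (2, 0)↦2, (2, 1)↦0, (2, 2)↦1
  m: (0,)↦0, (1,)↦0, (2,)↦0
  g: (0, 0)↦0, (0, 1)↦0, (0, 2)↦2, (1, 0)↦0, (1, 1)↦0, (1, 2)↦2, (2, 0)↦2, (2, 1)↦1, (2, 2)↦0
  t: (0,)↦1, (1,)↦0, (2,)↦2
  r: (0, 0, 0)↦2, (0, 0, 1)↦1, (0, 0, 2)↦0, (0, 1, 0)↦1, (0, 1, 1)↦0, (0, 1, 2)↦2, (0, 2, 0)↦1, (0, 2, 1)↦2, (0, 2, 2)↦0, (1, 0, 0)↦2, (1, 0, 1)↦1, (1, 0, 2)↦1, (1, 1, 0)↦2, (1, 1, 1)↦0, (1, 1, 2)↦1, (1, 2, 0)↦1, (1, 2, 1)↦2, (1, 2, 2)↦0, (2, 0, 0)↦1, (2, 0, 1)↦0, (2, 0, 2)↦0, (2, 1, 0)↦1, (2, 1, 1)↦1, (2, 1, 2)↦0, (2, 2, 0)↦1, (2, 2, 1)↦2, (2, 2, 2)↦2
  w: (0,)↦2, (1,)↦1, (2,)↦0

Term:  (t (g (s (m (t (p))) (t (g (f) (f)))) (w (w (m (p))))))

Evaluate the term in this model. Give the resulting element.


value = 1

  p = 1
  (t (p)) = t(1,) = 0
  (m (t (p))) = m(0,) = 0
  f = 1
  f = 1
  (g (f) (f)) = g(1, 1) = 0
  (t (g (f) (f))) = t(0,) = 1
  (s (m (t (p))) (t (g (f) (f)))) = s(0, 1) = 0
  p = 1
  (m (p)) = m(1,) = 0
  (w (m (p))) = w(0,) = 2
  (w (w (m (p)))) = w(2,) = 0
  (g (s (m (t (p))) (t (g (f) (f)))) (w (w (m (p))))) = g(0, 0) = 0
  (t (g (s (m (t (p))) (t (g (f) (f)))) (w (w (m (p)))))) = t(0,) = 1


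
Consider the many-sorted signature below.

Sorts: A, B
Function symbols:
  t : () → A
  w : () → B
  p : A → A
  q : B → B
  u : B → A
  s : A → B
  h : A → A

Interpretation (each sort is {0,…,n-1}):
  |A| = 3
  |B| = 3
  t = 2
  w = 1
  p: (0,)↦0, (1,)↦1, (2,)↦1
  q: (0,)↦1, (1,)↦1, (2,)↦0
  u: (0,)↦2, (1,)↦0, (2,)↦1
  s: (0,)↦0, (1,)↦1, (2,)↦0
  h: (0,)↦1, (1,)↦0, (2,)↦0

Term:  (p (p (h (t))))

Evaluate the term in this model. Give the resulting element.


value = 0

  t = 2
  (h (t)) = h(2,) = 0
  (p (h (t))) = p(0,) = 0
  (p (p (h (t)))) = p(0,) = 0


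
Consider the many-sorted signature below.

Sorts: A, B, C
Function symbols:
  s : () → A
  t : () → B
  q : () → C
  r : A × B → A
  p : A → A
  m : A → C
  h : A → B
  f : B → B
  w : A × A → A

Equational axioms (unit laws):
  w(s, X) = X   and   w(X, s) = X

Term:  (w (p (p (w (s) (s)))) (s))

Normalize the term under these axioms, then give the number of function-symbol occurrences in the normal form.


1. (w (p (p (w (s) (s)))) (s))  →  (p (p (w (s) (s))))
2. (p (p (w (s) (s))))  →  (p (p (s)))
normal form: (p (p (s)))

size = 3


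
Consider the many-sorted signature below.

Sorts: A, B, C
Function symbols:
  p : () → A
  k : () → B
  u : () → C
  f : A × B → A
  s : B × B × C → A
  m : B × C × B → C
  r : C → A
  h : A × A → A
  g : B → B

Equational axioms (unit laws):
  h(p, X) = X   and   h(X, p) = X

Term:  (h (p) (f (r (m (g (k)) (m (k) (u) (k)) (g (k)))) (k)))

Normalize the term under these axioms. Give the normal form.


1. (h (p) (f (r (m (g (k)) (m (k) (u) (k)) (g (k)))) (k)))  →  (f (r (m (g (k)) (m (k) (u) (k)) (g (k)))) (k))

normal form = (f (r (m (g (k)) (m (k) (u) (k)) (g (k)))) (k))


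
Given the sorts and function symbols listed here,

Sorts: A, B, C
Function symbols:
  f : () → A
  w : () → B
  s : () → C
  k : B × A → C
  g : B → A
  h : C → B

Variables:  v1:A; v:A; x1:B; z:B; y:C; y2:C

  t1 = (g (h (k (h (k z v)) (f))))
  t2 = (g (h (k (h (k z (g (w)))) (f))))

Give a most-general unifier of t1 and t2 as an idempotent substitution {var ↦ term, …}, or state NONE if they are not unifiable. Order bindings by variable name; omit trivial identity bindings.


{v ↦ (g (w))}


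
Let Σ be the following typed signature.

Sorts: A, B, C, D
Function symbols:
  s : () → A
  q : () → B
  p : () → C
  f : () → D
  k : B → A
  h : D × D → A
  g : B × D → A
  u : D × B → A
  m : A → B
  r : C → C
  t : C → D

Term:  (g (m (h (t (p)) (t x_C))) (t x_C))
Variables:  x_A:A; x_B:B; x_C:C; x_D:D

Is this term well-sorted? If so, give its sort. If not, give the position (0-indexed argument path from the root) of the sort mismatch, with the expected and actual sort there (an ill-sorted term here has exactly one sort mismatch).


well-sorted; sort = A

        (p) : C
      (t (p)) : D
        x_C : C
      (t x_C) : D
    (h (t (p)) (t x_C)) : A
  (m (h (t (p)) (t x_C))) : B
    x_C : C
  (t x_C) : D
(g (m (h (t (p)) (t x_C))) (t x_C)) : A


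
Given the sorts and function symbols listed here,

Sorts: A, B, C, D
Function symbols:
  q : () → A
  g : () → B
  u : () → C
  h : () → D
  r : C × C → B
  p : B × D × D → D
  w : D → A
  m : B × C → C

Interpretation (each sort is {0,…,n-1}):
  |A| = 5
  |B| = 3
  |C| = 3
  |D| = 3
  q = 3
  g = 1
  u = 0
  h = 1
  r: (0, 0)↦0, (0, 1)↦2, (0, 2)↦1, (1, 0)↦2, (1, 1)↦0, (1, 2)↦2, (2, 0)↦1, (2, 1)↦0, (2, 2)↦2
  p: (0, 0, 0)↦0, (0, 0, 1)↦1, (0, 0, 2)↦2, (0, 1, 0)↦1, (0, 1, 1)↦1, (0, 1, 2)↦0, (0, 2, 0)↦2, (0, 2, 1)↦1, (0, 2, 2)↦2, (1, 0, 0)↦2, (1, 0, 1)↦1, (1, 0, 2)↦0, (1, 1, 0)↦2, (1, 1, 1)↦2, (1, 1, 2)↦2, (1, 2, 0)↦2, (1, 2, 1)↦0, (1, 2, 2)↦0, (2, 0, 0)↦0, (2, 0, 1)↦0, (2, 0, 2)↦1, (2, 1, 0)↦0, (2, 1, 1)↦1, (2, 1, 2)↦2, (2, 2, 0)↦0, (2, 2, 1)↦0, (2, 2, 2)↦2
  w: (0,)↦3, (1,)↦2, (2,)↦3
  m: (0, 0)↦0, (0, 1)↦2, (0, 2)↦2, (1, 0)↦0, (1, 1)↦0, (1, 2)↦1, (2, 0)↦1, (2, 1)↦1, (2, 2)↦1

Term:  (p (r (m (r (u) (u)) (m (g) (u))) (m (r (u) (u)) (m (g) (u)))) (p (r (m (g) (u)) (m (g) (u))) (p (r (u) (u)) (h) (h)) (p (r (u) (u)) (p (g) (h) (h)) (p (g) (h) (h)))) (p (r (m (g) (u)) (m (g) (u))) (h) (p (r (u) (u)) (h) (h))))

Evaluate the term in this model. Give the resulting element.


  u = 0
  u = 0
  (r (u) (u)) = r(0, 0) = 0
  g = 1
  u = 0
  (m (g) (u)) = m(1, 0) = 0
  (m (r (u) (u)) (m (g) (u))) = m(0, 0) = 0
  u = 0
  u = 0
  (r (u) (u)) = r(0, 0) = 0
  g = 1
  u = 0
  (m (g) (u)) = m(1, 0) = 0
  (m (r (u) (u)) (m (g) (u))) = m(0, 0) = 0
  (r (m (r (u) (u)) (m (g) (u))) (m (r (u) (u)) (m (g) (u)))) = r(0, 0) = 0
  g = 1
  u = 0
  (m (g) (u)) = m(1, 0) = 0
  g = 1
  u = 0
  (m (g) (u)) = m(1, 0) = 0
  (r (m (g) (u)) (m (g) (u))) = r(0, 0) = 0
  u = 0
  u = 0
  (r (u) (u)) = r(0, 0) = 0
  h = 1
  h = 1
  (p (r (u) (u)) (h) (h)) = p(0, 1, 1) = 1
  u = 0
  u = 0
  (r (u) (u)) = r(0, 0) = 0
  g = 1
  h = 1
  h = 1
  (p (g) (h) (h)) = p(1, 1, 1) = 2
  g = 1
  h = 1
  h = 1
  (p (g) (h) (h)) = p(1, 1, 1) = 2
  (p (r (u) (u)) (p (g) (h) (h)) (p (g) (h) (h))) = p(0, 2, 2) = 2
  (p (r (m (g) (u)) (m (g) (u))) (p (r (u) (u)) (h) (h)) (p (r (u) (u)) (p (g) (h) (h)) (p (g) (h) (h)))) = p(0, 1, 2) = 0
  g = 1
  u = 0
  (m (g) (u)) = m(1, 0) = 0
  g = 1
  u = 0
  (m (g) (u)) = m(1, 0) = 0
  (r (m (g) (u)) (m (g) (u))) = r(0, 0) = 0
  h = 1
  u = 0
  u = 0
  (r (u) (u)) = r(0, 0) = 0
  h = 1
  h = 1
  (p (r (u) (u)) (h) (h)) = p(0, 1, 1) = 1
  (p (r (m (g) (u)) (m (g) (u))) (h) (p (r (u) (u)) (h) (h))) = p(0, 1, 1) = 1
  (p (r (m (r (u) (u)) (m (g) (u))) (m (r (u) (u)) (m (g) (u)))) (p (r (m (g) (u)) (m (g) (u))) (p (r (u) (u)) (h) (h)) (p (r (u) (u)) (p (g) (h) (h)) (p (g) (h) (h)))) (p (r (m (g) (u)) (m (g) (u))) (h) (p (r (u) (u)) (h) (h)))) = p(0, 0, 1) = 1

value = 1


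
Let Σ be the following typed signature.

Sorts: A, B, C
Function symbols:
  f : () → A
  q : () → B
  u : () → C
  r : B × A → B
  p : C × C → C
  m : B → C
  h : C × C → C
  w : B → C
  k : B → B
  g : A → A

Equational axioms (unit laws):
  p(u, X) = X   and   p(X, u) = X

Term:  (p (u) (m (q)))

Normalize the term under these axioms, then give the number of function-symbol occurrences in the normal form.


1. (p (u) (m (q)))  →  (m (q))
normal form: (m (q))

size = 2


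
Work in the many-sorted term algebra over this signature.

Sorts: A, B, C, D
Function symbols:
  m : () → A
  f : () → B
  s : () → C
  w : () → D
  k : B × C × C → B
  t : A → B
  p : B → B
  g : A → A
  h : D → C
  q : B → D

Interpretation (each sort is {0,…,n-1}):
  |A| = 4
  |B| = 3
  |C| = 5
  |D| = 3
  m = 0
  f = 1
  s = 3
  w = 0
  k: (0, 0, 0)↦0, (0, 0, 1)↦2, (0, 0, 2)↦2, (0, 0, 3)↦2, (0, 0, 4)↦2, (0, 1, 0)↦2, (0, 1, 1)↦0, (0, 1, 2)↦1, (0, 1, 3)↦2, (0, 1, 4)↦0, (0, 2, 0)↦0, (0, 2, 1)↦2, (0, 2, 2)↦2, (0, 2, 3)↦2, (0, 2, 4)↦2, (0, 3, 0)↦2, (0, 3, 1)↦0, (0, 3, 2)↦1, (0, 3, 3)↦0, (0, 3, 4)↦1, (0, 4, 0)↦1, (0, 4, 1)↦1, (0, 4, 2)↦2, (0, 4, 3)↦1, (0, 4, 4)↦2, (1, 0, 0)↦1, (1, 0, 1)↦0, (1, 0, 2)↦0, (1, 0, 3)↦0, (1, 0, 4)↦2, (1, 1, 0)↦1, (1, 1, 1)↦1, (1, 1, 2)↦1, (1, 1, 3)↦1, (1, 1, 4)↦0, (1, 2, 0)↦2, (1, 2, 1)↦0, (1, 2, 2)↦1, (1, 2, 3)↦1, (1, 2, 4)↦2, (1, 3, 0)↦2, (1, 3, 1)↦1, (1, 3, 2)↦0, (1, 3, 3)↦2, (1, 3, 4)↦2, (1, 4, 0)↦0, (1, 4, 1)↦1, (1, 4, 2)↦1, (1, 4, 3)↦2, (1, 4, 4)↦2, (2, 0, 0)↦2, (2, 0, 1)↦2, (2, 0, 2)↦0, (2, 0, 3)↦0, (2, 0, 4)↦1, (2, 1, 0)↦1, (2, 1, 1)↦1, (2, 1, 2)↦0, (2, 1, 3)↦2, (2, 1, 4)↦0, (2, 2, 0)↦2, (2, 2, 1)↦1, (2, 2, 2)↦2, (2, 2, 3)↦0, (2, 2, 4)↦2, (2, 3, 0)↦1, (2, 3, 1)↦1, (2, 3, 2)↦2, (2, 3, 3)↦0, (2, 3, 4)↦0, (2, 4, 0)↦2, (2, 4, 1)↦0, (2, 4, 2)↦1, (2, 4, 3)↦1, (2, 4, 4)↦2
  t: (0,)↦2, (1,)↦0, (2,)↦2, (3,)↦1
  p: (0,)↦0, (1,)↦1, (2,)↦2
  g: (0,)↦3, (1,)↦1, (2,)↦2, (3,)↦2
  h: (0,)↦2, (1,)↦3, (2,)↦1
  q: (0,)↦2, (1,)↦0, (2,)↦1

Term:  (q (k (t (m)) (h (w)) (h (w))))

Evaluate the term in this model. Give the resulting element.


value = 1

  m = 0
  (t (m)) = t(0,) = 2
  w = 0
  (h (w)) = h(0,) = 2
  w = 0
  (h (w)) = h(0,) = 2
  (k (t (m)) (h (w)) (h (w))) = k(2, 2, 2) = 2
  (q (k (t (m)) (h (w)) (h (w)))) = q(2,) = 1


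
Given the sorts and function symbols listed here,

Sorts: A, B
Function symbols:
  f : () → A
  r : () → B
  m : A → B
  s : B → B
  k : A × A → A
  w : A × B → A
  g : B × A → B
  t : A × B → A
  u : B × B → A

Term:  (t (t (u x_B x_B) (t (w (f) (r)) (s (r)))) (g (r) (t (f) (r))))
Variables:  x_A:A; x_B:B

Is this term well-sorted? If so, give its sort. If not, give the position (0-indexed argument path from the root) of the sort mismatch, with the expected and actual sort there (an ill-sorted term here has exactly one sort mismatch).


ill-sorted at position [0, 1]: expected B, got A

      x_B : B
      x_B : B
    (u x_B x_B) : A
        (f) : A
        (r) : B
      (w (f) (r)) : A
        (r) : B
      (s (r)) : B
    (t (w (f) (r)) (s (r))) : A
  (t (u x_B x_B) (t (w (f) (r)) (s (r)))) : ✗ arg 1 at [0, 1] has sort A, expected B
    (r) : B
      (f) : A
      (r) : B
    (t (f) (r)) : A
  (g (r) (t (f) (r))) : B


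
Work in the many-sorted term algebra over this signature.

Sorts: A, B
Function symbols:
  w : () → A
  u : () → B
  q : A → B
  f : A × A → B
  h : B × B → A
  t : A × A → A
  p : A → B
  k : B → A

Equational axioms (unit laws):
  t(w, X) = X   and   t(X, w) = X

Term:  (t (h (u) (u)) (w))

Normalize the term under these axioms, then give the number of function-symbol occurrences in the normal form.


1. (t (h (u) (u)) (w))  →  (h (u) (u))
normal form: (h (u) (u))

size = 3


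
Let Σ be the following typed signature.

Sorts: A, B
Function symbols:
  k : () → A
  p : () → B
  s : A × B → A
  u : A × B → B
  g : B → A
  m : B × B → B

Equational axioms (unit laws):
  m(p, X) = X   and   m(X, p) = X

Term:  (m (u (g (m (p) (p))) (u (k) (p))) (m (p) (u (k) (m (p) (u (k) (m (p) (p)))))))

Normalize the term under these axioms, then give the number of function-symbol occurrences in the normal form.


1. (m (u (g (m (p) (p))) (u (k) (p))) (m (p) (u (k) (m (p) (u (k) (m (p) (p)))))))  →  (m (u (g (p)) (u (k) (p))) (m (p) (u (k) (m (p) (u (k) (m (p) (p)))))))
2. (m (u (g (p)) (u (k) (p))) (m (p) (u (k) (m (p) (u (k) (m (p) (p)))))))  →  (m (u (g (p)) (u (k) (p))) (u (k) (m (p) (u (k) (m (p) (p))))))
3. (m (u (g (p)) (u (k) (p))) (u (k) (m (p) (u (k) (m (p) (p))))))  →  (m (u (g (p)) (u (k) (p))) (u (k) (u (k) (m (p) (p)))))
4. (m (u (g (p)) (u (k) (p))) (u (k) (u (k) (m (p) (p)))))  →  (m (u (g (p)) (u (k) (p))) (u (k) (u (k) (p))))
normal form: (m (u (g (p)) (u (k) (p))) (u (k) (u (k) (p))))

size = 12


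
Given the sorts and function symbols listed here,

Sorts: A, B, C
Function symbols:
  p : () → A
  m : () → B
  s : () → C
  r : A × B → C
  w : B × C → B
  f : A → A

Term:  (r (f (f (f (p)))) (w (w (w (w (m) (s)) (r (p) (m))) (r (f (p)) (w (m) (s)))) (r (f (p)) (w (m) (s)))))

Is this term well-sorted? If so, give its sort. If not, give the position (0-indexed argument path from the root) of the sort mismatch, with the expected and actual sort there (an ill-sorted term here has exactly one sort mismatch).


well-sorted; sort = C

        (p) : A
      (f (p)) : A
    (f (f (p))) : A
  (f (f (f (p)))) : A
          (m) : B
          (s) : C
        (w (m) (s)) : B
          (p) : A
          (m) : B
        (r (p) (m)) : C
      (w (w (m) (s)) (r (p) (m))) : B
          (p) : A
        (f (p)) : A
          (m) : B
          (s) : C
        (w (m) (s)) : B
      (r (f (p)) (w (m) (s))) : C
    (w (w (w (m) (s)) (r (p) (m))) (r (f (p)) (w (m) (s)))) : B
        (p) : A
      (f (p)) : A
        (m) : B
        (s) : C
      (w (m) (s)) : B
    (r (f (p)) (w (m) (s))) : C
  (w (w (w (w (m) (s)) (r (p) (m))) (r (f (p)) (w (m) (s)))) (r (f (p)) (w (m) (s)))) : B
(r (f (f (f (p)))) (w (w (w (w (m) (s)) (r (p) (m))) (r (f (p)) (w (m) (s)))) (r (f (p)) (w (m) (s))))) : C


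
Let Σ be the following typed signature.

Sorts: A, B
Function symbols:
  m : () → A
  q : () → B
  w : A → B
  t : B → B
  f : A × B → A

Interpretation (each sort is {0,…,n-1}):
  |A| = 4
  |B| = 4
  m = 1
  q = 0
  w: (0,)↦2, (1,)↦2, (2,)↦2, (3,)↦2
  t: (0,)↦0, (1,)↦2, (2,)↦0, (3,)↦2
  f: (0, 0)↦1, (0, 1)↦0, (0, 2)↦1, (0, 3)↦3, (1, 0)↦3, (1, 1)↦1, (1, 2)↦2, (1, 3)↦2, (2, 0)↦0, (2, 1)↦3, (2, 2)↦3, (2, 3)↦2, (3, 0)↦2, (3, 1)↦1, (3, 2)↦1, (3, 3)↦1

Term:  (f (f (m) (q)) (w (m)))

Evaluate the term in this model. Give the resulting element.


value = 1

  m = 1
  q = 0
  (f (m) (q)) = f(1, 0) = 3
  m = 1
  (w (m)) = w(1,) = 2
  (f (f (m) (q)) (w (m))) = f(3, 2) = 1


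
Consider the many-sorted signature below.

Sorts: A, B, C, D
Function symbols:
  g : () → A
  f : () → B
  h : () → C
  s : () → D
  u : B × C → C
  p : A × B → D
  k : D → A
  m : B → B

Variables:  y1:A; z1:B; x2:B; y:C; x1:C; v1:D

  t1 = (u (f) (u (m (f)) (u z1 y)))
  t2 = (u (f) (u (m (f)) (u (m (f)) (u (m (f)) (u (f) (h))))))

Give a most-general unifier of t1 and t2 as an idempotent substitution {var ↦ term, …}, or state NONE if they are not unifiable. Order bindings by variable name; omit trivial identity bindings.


{y ↦ (u (m (f)) (u (f) (h))), z1 ↦ (m (f))}


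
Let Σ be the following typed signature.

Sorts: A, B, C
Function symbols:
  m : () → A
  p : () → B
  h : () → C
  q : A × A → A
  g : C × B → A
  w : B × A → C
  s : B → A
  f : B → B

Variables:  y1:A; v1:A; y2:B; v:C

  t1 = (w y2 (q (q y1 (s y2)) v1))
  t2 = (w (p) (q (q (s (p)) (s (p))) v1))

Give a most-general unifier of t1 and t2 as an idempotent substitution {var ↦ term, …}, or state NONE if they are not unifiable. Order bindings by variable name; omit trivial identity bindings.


{y1 ↦ (s (p)), y2 ↦ (p)}


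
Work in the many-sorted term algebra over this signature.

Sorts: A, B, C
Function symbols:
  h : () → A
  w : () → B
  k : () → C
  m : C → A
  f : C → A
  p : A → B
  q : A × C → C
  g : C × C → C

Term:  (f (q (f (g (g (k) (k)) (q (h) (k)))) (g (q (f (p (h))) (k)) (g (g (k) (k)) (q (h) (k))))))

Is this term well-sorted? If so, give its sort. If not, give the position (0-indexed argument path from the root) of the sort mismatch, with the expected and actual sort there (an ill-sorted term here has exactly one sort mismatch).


ill-sorted at position [0, 1, 0, 0, 0]: expected C, got B

          (k) : C
          (k) : C
        (g (k) (k)) : C
          (h) : A
          (k) : C
        (q (h) (k)) : C
      (g (g (k) (k)) (q (h) (k))) : C
    (f (g (g (k) (k)) (q (h) (k)))) : A
            (h) : A
          (p (h)) : B
        (f (p (h))) : ✗ arg 0 at [0, 1, 0, 0, 0] has sort B, expected C
        (k) : C
          (k) : C
          (k) : C
        (g (k) (k)) : C
          (h) : A
          (k) : C
        (q (h) (k)) : C
      (g (g (k) (k)) (q (h) (k))) : C


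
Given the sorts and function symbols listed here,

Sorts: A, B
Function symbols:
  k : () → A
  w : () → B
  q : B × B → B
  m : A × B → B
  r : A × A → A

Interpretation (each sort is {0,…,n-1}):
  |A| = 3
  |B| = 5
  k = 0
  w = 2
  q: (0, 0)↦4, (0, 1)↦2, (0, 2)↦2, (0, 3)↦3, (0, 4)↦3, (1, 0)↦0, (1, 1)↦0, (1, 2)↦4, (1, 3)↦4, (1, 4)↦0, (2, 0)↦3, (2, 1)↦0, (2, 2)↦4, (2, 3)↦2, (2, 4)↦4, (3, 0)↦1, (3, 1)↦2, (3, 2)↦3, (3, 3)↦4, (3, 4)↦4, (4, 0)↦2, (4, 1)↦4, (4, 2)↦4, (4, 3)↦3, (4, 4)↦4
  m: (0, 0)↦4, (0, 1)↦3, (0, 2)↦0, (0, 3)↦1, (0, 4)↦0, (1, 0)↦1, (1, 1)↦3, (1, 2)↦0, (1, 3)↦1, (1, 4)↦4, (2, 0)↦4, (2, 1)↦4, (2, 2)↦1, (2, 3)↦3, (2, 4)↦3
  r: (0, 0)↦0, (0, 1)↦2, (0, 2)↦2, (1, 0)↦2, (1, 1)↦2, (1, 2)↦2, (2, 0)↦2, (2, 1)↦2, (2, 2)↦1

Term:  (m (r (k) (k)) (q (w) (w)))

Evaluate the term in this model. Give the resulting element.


  k = 0
  k = 0
  (r (k) (k)) = r(0, 0) = 0
  w = 2
  w = 2
  (q (w) (w)) = q(2, 2) = 4
  (m (r (k) (k)) (q (w) (w))) = m(0, 4) = 0

value = 0


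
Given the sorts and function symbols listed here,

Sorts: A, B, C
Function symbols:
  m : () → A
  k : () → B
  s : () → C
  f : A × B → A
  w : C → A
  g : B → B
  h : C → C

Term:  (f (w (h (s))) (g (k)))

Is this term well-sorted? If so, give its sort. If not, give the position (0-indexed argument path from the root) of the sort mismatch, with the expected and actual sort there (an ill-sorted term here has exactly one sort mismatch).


well-sorted; sort = A

      (s) : C
    (h (s)) : C
  (w (h (s))) : A
    (k) : B
  (g (k)) : B
(f (w (h (s))) (g (k))) : A


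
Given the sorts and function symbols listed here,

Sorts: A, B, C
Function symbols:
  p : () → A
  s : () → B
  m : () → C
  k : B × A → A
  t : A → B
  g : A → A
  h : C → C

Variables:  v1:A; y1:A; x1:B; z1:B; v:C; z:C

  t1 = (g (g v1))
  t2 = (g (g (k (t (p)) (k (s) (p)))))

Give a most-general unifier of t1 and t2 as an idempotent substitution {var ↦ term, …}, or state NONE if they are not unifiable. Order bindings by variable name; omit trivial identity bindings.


{v1 ↦ (k (t (p)) (k (s) (p)))}


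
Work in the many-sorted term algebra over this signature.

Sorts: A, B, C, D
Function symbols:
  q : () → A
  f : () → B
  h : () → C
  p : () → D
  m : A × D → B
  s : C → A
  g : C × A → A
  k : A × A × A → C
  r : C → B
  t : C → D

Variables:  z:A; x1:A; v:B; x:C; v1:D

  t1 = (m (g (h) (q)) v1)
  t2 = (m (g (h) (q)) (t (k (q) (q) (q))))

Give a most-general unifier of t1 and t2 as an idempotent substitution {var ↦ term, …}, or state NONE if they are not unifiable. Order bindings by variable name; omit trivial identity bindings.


{v1 ↦ (t (k (q) (q) (q)))}


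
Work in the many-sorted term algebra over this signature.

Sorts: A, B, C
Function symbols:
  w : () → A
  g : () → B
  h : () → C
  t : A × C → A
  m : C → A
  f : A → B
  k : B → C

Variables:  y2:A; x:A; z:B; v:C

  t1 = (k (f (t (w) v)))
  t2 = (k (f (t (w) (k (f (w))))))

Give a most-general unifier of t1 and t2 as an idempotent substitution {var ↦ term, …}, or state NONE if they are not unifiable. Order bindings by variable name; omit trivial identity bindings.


{v ↦ (k (f (w)))}


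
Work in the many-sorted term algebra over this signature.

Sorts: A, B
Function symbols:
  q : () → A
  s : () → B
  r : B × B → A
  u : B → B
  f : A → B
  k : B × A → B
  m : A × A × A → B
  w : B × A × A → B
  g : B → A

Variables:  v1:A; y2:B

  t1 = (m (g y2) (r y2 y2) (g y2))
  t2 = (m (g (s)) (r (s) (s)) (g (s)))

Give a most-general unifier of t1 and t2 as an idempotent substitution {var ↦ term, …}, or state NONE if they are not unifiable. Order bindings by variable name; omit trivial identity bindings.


{y2 ↦ (s)}


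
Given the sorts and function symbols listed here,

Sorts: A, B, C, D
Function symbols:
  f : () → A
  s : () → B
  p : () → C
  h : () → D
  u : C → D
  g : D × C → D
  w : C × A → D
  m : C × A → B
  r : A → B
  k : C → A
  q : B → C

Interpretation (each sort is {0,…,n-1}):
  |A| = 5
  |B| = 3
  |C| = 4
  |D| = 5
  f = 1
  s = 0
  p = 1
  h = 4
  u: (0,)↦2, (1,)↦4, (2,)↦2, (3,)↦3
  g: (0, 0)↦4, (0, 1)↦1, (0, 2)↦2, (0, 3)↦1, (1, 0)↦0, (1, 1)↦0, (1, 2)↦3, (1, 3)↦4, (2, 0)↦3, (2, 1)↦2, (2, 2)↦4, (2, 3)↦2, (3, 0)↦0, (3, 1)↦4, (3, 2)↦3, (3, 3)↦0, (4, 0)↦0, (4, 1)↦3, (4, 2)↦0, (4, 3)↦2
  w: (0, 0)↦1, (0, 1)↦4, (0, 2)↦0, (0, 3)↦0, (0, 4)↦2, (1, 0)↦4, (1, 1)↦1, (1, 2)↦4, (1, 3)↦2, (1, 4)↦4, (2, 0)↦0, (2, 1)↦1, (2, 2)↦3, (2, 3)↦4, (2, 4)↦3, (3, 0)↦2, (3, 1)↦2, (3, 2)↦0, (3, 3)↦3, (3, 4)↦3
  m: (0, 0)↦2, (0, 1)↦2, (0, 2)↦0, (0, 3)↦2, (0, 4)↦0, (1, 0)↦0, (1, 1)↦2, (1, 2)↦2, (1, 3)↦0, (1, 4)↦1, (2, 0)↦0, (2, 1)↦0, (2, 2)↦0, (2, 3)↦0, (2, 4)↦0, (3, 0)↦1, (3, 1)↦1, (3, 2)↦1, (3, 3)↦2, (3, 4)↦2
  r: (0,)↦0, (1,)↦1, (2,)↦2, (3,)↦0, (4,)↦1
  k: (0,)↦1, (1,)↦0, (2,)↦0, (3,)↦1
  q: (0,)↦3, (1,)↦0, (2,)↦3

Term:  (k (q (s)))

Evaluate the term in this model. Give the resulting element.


value = 1

  s = 0
  (q (s)) = q(0,) = 3
  (k (q (s))) = k(3,) = 1


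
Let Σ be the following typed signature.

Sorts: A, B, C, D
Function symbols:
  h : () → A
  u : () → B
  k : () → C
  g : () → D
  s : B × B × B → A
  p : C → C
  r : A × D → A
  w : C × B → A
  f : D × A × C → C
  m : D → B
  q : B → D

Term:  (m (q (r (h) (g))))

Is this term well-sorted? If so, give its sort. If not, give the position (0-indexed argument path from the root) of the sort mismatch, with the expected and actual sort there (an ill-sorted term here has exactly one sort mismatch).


ill-sorted at position [0, 0]: expected B, got A

      (h) : A
      (g) : D
    (r (h) (g)) : A
  (q (r (h) (g))) : ✗ arg 0 at [0, 0] has sort A, expected B


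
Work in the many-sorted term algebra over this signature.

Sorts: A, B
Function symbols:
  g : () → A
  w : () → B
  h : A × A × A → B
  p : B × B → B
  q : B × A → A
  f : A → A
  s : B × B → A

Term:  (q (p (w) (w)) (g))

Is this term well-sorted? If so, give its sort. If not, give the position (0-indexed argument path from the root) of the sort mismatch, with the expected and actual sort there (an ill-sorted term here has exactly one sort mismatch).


well-sorted; sort = A

    (w) : B
    (w) : B
  (p (w) (w)) : B
  (g) : A
(q (p (w) (w)) (g)) : A


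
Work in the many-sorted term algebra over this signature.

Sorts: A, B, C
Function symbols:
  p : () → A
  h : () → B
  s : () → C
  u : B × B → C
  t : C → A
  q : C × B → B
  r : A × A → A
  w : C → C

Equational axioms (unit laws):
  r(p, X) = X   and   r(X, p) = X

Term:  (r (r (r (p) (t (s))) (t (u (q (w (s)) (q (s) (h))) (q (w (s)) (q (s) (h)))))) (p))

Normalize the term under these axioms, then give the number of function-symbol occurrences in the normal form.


size = 17

1. (r (r (r (p) (t (s))) (t (u (q (w (s)) (q (s) (h))) (q (w (s)) (q (s) (h)))))) (p))  →  (r (r (p) (t (s))) (t (u (q (w (s)) (q (s) (h))) (q (w (s)) (q (s) (h))))))
2. (r (r (p) (t (s))) (t (u (q (w (s)) (q (s) (h))) (q (w (s)) (q (s) (h))))))  →  (r (t (s)) (t (u (q (w (s)) (q (s) (h))) (q (w (s)) (q (s) (h))))))
normal form: (r (t (s)) (t (u (q (w (s)) (q (s) (h))) (q (w (s)) (q (s) (h))))))


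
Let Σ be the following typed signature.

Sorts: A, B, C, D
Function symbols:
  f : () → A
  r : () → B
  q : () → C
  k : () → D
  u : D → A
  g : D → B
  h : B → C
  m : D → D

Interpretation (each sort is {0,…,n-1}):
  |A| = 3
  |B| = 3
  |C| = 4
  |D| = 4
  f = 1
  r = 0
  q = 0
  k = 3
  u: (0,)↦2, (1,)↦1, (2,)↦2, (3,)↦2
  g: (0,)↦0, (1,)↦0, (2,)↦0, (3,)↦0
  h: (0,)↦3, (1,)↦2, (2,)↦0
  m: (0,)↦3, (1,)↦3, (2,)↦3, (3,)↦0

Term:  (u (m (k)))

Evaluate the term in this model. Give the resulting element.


  k = 3
  (m (k)) = m(3,) = 0
  (u (m (k))) = u(0,) = 2

value = 2


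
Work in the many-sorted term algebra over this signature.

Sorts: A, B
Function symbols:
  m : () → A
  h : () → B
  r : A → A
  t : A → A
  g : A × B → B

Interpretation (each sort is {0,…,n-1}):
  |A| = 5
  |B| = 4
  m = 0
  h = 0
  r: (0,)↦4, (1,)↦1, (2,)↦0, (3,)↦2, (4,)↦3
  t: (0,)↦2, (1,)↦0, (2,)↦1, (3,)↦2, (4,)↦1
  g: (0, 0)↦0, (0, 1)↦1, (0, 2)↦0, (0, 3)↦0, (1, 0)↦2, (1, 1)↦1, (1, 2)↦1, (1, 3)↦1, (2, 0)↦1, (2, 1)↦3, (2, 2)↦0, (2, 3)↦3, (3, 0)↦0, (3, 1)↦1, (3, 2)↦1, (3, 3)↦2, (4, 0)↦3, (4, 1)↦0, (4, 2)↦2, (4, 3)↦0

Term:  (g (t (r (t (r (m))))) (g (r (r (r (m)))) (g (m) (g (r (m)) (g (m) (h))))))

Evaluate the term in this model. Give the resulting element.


  m = 0
  (r (m)) = r(0,) = 4
  (t (r (m))) = t(4,) = 1
  (r (t (r (m)))) = r(1,) = 1
  (t (r (t (r (m))))) = t(1,) = 0
  m = 0
  (r (m)) = r(0,) = 4
  (r (r (m))) = r(4,) = 3
  (r (r (r (m)))) = r(3,) = 2
  m = 0
  m = 0
  (r (m)) = r(0,) = 4
  m = 0
  h = 0
  (g (m) (h)) = g(0, 0) = 0
  (g (r (m)) (g (m) (h))) = g(4, 0) = 3
  (g (m) (g (r (m)) (g (m) (h)))) = g(0, 3) = 0
  (g (r (r (r (m)))) (g (m) (g (r (m)) (g (m) (h))))) = g(2, 0) = 1
  (g (t (r (t (r (m))))) (g (r (r (r (m)))) (g (m) (g (r (m)) (g (m) (h)))))) = g(0, 1) = 1

value = 1


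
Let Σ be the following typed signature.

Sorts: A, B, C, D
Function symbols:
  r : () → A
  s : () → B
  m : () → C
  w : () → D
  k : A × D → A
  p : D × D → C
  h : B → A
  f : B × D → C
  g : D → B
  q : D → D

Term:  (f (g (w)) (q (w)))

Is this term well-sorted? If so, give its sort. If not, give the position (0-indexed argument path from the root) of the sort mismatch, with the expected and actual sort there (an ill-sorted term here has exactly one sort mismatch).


    (w) : D
  (g (w)) : B
    (w) : D
  (q (w)) : D
(f (g (w)) (q (w))) : C

well-sorted; sort = C


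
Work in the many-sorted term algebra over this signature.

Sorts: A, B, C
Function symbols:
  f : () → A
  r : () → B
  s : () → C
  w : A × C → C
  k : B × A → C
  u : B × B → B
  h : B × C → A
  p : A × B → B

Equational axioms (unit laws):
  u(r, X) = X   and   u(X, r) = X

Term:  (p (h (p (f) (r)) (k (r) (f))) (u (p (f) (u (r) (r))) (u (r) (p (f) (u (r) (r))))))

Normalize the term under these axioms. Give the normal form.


normal form = (p (h (p (f) (r)) (k (r) (f))) (u (p (f) (r)) (p (f) (r))))

1. (p (h (p (f) (r)) (k (r) (f))) (u (p (f) (u (r) (r))) (u (r) (p (f) (u (r) (r))))))  →  (p (h (p (f) (r)) (k (r) (f))) (u (p (f) (r)) (u (r) (p (f) (u (r) (r))))))
2. (p (h (p (f) (r)) (k (r) (f))) (u (p (f) (r)) (u (r) (p (f) (u (r) (r))))))  →  (p (h (p (f) (r)) (k (r) (f))) (u (p (f) (r)) (p (f) (u (r) (r)))))
3. (p (h (p (f) (r)) (k (r) (f))) (u (p (f) (r)) (p (f) (u (r) (r)))))  →  (p (h (p (f) (r)) (k (r) (f))) (u (p (f) (r)) (p (f) (r))))


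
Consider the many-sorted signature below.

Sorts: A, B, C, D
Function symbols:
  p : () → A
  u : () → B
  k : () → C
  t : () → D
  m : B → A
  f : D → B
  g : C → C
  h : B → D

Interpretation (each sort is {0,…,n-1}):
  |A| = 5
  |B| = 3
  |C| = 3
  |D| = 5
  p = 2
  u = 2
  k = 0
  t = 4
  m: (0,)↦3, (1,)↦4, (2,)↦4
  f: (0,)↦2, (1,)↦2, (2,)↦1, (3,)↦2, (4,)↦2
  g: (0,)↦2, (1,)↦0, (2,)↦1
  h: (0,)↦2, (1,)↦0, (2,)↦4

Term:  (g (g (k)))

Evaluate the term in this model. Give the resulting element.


value = 1

  k = 0
  (g (k)) = g(0,) = 2
  (g (g (k))) = g(2,) = 1


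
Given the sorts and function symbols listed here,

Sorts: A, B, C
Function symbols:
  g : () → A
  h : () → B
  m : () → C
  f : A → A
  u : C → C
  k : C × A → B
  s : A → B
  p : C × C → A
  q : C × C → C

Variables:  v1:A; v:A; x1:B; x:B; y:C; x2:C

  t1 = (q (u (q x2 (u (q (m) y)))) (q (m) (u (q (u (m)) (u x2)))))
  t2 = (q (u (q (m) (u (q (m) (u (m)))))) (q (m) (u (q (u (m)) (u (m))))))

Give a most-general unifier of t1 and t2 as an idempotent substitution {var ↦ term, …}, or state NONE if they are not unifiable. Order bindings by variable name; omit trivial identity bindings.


{x2 ↦ (m), y ↦ (u (m))}
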